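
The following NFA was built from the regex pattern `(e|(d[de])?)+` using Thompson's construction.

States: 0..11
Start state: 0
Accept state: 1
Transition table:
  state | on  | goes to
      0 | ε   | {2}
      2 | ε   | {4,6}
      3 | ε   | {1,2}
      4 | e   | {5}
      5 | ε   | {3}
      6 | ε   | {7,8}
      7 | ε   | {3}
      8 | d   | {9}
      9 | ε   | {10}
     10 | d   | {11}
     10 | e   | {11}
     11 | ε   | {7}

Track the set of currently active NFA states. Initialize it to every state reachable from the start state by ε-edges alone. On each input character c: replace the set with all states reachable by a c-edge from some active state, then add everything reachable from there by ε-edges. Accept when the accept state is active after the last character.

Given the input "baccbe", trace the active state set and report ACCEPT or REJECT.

Answer: REJECT

Steps:
initial (ε-close {0}): {0,1,2,3,4,6,7,8}
'b' @ 1: {}  — state set empty
rest 'accbe' ignored (set empty)
final: {}; accept 1 not in set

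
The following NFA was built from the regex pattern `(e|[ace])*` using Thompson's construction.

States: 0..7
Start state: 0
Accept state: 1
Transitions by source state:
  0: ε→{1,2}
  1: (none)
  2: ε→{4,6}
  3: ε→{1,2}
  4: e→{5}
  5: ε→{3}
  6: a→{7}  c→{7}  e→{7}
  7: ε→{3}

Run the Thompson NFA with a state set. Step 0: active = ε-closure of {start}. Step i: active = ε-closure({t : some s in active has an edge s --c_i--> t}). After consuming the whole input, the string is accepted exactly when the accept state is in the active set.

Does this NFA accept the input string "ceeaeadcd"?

Answer: REJECT

Trace:
S₀ = ε-closure({0}) = {0,1,2,4,6}
'c' @ 1: {1,2,3,4,6,7}  [accepting]
'e' @ 2: {1,2,3,4,5,6,7}  [accepting]
'e' @ 3: {1,2,3,4,5,6,7}  [accepting]
'a' @ 4: {1,2,3,4,6,7}  [accepting]
'e' @ 5: {1,2,3,4,5,6,7}  [accepting]
'a' @ 6: {1,2,3,4,6,7}  [accepting]
'd' @ 7: {}  — state set empty
rest 'cd' ignored (set empty)
end set {} — state 1 not in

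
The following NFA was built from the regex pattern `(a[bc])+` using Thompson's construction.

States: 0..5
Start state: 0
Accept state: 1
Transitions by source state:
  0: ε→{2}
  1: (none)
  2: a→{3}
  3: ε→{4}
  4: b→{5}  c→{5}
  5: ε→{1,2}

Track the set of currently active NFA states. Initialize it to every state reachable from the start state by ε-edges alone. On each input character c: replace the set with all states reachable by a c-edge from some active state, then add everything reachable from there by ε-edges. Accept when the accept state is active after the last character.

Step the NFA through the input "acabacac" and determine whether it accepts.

Answer: ACCEPT

Derivation:
start: ε-closure({0}) = {0,2}
'a' @ 1: {3,4}
'c' @ 2: {1,2,5}  (accept∈set)
'a' @ 3: {3,4}
'b' @ 4: {1,2,5}  (accept∈set)
'a' @ 5: {3,4}
'c' @ 6: {1,2,5}  (accept∈set)
'a' @ 7: {3,4}
'c' @ 8: {1,2,5}  (accept∈set)
final: {1,2,5}; accept 1 in set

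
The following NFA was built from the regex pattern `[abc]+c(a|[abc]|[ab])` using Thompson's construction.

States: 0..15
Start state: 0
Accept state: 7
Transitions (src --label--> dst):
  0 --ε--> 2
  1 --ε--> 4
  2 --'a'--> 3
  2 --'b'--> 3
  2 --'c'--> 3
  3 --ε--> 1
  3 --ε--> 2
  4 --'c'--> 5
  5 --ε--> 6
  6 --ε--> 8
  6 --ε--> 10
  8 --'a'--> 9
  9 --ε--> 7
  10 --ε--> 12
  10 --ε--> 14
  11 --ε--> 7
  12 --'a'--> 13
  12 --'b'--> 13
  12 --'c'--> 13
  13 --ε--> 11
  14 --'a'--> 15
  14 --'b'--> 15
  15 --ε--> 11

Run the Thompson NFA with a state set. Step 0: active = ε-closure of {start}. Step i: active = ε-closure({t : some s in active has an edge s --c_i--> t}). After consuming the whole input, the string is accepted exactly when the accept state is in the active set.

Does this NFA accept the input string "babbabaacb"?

Answer: ACCEPT

Trace:
S₀ = ε-closure({0}) = {0,2}
'b' @ 1: {1,2,3,4}
'a' @ 2: {1,2,3,4}
'b' @ 3: {1,2,3,4}
'b' @ 4: {1,2,3,4}
'a' @ 5: {1,2,3,4}
'b' @ 6: {1,2,3,4}
'a' @ 7: {1,2,3,4}
'a' @ 8: {1,2,3,4}
'c' @ 9: {1,2,3,4,5,6,8,10,12,14}
'b' @ 10: {1,2,3,4,7,11,13,15}  [accepting]
final: {1,2,3,4,7,11,13,15}; accept 7 in set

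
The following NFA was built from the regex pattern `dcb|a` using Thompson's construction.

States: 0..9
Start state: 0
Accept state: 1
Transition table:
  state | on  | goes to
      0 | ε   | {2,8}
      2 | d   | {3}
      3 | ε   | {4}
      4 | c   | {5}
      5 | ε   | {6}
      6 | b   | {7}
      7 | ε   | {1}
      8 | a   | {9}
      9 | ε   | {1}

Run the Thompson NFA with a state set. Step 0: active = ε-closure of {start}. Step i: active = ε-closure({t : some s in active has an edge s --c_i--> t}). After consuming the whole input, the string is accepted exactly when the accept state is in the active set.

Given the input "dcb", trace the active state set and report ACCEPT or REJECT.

start: ε-closure({0}) = {0,2,8}
'd' @ 1: {3,4}
'c' @ 2: {5,6}
'b' @ 3: {1,7}  [accepting]
final: {1,7}; accept 1 in set

Answer: ACCEPT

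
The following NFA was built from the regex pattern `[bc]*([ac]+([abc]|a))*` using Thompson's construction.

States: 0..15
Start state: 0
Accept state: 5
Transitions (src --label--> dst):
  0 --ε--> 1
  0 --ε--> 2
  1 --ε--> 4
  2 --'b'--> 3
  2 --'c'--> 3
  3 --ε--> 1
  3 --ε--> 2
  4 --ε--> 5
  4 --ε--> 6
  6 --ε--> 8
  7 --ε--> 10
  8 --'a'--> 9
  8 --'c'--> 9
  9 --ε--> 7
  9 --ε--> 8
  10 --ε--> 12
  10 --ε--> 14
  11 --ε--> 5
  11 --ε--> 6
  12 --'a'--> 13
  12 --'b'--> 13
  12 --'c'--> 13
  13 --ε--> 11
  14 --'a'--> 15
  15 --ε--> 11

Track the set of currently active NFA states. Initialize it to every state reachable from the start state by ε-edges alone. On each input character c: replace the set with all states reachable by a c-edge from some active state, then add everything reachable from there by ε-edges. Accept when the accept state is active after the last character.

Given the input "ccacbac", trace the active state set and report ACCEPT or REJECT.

Answer: ACCEPT

Trace:
initial (ε-close {0}): {0,1,2,4,5,6,8}
'c' @ 1: {1,2,3,4,5,6,7,8,9,10,12,14}  ✓accept
'c' @ 2: {1,2,3,4,5,6,7,8,9,10,11,12,13,14}  ✓accept
'a' @ 3: {5,6,7,8,9,10,11,12,13,14,15}  ✓accept
'c' @ 4: {5,6,7,8,9,10,11,12,13,14}  ✓accept
'b' @ 5: {5,6,8,11,13}  ✓accept
'a' @ 6: {7,8,9,10,12,14}
'c' @ 7: {5,6,7,8,9,10,11,12,13,14}  ✓accept
after full input: {5,6,7,8,9,10,11,12,13,14}  (accept=5 in)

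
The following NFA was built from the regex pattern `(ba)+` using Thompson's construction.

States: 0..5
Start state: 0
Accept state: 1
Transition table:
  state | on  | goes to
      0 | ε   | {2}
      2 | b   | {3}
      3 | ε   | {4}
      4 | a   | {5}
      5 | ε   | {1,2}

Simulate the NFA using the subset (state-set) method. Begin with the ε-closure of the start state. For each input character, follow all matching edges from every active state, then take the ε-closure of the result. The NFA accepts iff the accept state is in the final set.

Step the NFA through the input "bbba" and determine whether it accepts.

Answer: REJECT

Trace:
S₀ = ε-closure({0}) = {0,2}
'b' @ 1: {3,4}
'b' @ 2: {}  — state set empty
rest 'ba' ignored (set empty)
final: {}; accept 1 not in set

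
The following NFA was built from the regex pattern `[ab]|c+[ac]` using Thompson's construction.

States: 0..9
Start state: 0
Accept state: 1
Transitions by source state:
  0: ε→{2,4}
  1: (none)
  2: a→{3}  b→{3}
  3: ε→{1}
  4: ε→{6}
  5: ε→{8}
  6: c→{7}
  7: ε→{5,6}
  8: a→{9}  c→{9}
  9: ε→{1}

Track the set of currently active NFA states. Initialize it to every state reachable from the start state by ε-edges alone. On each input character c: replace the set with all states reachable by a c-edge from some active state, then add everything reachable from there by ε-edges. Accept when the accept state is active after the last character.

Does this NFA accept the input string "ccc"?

initial (ε-close {0}): {0,2,4,6}
'c' @ 1: {5,6,7,8}
'c' @ 2: {1,5,6,7,8,9}  [accepting]
'c' @ 3: {1,5,6,7,8,9}  [accepting]
end set {1,5,6,7,8,9} — state 1 in

Answer: ACCEPT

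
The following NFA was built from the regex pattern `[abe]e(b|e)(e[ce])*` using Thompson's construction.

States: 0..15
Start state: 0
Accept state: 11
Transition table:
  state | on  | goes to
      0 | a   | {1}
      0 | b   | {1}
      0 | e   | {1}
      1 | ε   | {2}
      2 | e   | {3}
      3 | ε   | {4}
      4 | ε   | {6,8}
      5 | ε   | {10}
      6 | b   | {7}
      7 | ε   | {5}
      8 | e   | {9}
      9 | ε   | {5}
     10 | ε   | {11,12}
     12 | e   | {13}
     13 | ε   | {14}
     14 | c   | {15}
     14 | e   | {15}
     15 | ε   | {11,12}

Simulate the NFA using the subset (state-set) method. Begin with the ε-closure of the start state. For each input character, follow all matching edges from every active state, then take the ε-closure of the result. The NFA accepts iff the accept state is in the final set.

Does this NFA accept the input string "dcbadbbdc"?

Answer: REJECT

Trace:
start: ε-closure({0}) = {0}
'd' @ 1: {}  — dead — no transitions
rest 'cbadbbdc' ignored (set empty)
final: {}; accept 11 not in set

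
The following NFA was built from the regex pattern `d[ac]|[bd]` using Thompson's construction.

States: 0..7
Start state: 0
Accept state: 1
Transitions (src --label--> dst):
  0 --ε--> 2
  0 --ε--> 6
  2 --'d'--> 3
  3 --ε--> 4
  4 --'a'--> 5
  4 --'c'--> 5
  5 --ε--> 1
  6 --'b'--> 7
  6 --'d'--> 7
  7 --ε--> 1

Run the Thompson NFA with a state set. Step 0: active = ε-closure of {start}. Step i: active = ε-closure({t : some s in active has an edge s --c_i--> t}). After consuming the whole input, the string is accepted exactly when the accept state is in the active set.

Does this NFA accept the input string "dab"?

Answer: REJECT

Trace:
S₀ = ε-closure({0}) = {0,2,6}
'd' @ 1: {1,3,4,7}  ✓accept
'a' @ 2: {1,5}  ✓accept
'b' @ 3: {}  — dead — no transitions
final: {}; accept 1 not in set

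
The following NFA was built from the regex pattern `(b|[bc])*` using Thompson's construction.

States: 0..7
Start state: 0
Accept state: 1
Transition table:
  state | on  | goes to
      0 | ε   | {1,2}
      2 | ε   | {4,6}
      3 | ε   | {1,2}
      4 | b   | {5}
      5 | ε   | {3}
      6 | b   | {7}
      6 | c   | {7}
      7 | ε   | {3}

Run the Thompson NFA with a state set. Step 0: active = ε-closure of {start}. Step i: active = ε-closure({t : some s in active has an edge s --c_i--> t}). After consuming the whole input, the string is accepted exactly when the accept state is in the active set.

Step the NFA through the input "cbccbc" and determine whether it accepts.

start: ε-closure({0}) = {0,1,2,4,6}
'c' @ 1: {1,2,3,4,6,7}  (accept∈set)
'b' @ 2: {1,2,3,4,5,6,7}  (accept∈set)
'c' @ 3: {1,2,3,4,6,7}  (accept∈set)
'c' @ 4: {1,2,3,4,6,7}  (accept∈set)
'b' @ 5: {1,2,3,4,5,6,7}  (accept∈set)
'c' @ 6: {1,2,3,4,6,7}  (accept∈set)
end set {1,2,3,4,6,7} — state 1 in

Answer: ACCEPT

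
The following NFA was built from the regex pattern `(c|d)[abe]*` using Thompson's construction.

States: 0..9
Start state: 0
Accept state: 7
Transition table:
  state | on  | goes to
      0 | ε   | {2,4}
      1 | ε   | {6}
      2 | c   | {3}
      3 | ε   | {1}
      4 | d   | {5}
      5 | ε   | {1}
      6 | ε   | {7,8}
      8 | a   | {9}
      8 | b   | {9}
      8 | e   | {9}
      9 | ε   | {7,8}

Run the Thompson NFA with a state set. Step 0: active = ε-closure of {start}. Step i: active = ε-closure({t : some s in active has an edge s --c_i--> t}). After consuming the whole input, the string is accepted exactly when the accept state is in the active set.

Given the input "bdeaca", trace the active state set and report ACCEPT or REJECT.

start: ε-closure({0}) = {0,2,4}
'b' @ 1: {}  — dead — no transitions
rest 'deaca' ignored (set empty)
final: {}; accept 7 not in set

Answer: REJECT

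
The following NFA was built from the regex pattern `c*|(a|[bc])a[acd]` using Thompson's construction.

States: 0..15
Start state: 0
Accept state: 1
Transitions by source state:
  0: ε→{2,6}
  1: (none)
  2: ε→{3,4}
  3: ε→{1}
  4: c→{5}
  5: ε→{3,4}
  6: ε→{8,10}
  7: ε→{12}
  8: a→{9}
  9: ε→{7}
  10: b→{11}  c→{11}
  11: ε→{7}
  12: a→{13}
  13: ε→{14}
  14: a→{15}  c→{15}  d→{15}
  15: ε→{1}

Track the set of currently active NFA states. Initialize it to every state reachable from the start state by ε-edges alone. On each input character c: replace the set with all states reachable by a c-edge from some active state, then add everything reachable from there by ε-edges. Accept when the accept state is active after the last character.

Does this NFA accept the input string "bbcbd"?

initial (ε-close {0}): {0,1,2,3,4,6,8,10}
'b' @ 1: {7,11,12}
'b' @ 2: {}  — no active states
rest 'cbd' ignored (set empty)
end set {} — state 1 not in

Answer: REJECT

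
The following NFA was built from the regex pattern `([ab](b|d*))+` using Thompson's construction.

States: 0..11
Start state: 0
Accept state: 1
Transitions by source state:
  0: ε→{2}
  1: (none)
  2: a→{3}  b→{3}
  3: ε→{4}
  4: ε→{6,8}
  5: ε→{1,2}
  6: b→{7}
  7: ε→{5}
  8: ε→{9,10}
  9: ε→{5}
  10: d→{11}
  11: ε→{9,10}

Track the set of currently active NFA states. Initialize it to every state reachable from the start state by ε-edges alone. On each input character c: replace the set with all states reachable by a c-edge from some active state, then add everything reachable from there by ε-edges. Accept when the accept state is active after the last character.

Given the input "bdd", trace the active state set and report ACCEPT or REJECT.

Answer: ACCEPT

Steps:
initial (ε-close {0}): {0,2}
'b' @ 1: {1,2,3,4,5,6,8,9,10}  ✓accept
'd' @ 2: {1,2,5,9,10,11}  ✓accept
'd' @ 3: {1,2,5,9,10,11}  ✓accept
end set {1,2,5,9,10,11} — state 1 in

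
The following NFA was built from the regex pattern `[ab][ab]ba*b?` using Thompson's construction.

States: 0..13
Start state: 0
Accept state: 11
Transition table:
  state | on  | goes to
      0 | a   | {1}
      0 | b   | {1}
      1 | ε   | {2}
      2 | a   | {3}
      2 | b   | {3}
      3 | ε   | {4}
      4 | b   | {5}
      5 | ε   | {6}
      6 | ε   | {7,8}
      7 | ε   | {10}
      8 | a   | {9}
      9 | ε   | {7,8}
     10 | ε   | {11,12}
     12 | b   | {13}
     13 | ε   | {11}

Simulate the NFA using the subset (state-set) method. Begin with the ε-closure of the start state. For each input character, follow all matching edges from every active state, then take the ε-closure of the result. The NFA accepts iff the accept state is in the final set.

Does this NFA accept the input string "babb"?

Answer: ACCEPT

Trace:
start: ε-closure({0}) = {0}
'b' @ 1: {1,2}
'a' @ 2: {3,4}
'b' @ 3: {5,6,7,8,10,11,12}  ✓accept
'b' @ 4: {11,13}  ✓accept
final: {11,13}; accept 11 in set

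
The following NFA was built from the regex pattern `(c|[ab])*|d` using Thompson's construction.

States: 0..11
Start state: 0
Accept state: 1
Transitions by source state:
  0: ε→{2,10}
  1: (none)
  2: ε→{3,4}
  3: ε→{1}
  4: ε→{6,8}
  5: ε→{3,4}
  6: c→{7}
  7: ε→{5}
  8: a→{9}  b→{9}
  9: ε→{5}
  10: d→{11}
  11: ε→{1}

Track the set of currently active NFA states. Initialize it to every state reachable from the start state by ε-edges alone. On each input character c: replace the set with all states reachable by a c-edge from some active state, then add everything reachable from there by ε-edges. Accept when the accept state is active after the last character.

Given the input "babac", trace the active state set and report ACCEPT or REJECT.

Answer: ACCEPT

Steps:
initial (ε-close {0}): {0,1,2,3,4,6,8,10}
'b' @ 1: {1,3,4,5,6,8,9}  ✓accept
'a' @ 2: {1,3,4,5,6,8,9}  ✓accept
'b' @ 3: {1,3,4,5,6,8,9}  ✓accept
'a' @ 4: {1,3,4,5,6,8,9}  ✓accept
'c' @ 5: {1,3,4,5,6,7,8}  ✓accept
end set {1,3,4,5,6,7,8} — state 1 in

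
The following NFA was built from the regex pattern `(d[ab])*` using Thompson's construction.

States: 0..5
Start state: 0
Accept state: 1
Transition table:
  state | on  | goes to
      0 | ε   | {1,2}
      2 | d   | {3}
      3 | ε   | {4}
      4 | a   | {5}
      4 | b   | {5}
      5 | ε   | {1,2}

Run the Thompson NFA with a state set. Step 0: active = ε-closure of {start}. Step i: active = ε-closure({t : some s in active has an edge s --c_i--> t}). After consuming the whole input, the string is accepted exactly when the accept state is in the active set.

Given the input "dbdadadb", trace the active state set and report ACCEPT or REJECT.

Answer: ACCEPT

Derivation:
S₀ = ε-closure({0}) = {0,1,2}
'd' @ 1: {3,4}
'b' @ 2: {1,2,5}  (accept∈set)
'd' @ 3: {3,4}
'a' @ 4: {1,2,5}  (accept∈set)
'd' @ 5: {3,4}
'a' @ 6: {1,2,5}  (accept∈set)
'd' @ 7: {3,4}
'b' @ 8: {1,2,5}  (accept∈set)
after full input: {1,2,5}  (accept=1 in)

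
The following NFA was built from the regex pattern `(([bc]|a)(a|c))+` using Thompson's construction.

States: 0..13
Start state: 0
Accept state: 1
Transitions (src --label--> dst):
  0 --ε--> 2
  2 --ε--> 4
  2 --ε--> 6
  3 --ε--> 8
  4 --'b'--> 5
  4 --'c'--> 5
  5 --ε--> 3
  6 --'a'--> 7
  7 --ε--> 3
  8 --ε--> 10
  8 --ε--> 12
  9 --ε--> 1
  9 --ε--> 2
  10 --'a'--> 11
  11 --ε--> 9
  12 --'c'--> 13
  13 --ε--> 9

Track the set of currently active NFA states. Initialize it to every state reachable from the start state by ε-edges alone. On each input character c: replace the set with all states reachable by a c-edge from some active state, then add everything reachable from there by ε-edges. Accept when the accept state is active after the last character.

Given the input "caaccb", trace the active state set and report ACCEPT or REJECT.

Answer: REJECT

Steps:
S₀ = ε-closure({0}) = {0,2,4,6}
'c' @ 1: {3,5,8,10,12}
'a' @ 2: {1,2,4,6,9,11}  (accept∈set)
'a' @ 3: {3,7,8,10,12}
'c' @ 4: {1,2,4,6,9,13}  (accept∈set)
'c' @ 5: {3,5,8,10,12}
'b' @ 6: {}  — no active states
end set {} — state 1 not in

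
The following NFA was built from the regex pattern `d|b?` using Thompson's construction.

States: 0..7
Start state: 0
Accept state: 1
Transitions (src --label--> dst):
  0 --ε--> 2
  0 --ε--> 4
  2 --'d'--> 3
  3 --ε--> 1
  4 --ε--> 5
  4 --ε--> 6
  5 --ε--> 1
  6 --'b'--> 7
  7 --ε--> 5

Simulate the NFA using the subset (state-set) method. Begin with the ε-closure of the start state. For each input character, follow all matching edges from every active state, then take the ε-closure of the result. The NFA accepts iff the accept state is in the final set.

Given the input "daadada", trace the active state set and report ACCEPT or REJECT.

Answer: REJECT

Trace:
initial (ε-close {0}): {0,1,2,4,5,6}
'd' @ 1: {1,3}  [accepting]
'a' @ 2: {}  — state set empty
rest 'adada' ignored (set empty)
after full input: {}  (accept=1 not in)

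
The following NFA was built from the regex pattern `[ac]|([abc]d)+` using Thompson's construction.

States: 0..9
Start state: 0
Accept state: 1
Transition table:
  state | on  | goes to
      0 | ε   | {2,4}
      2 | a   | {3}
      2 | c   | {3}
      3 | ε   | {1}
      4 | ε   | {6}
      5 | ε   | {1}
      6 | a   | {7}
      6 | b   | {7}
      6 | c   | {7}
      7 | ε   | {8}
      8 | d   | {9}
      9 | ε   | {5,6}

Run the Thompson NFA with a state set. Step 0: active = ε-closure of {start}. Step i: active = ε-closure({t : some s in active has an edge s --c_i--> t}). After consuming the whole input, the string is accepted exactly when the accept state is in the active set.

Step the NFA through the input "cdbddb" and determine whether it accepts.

Answer: REJECT

Trace:
initial (ε-close {0}): {0,2,4,6}
'c' @ 1: {1,3,7,8}  [accepting]
'd' @ 2: {1,5,6,9}  [accepting]
'b' @ 3: {7,8}
'd' @ 4: {1,5,6,9}  [accepting]
'd' @ 5: {}  — state set empty
rest 'b' ignored (set empty)
after full input: {}  (accept=1 not in)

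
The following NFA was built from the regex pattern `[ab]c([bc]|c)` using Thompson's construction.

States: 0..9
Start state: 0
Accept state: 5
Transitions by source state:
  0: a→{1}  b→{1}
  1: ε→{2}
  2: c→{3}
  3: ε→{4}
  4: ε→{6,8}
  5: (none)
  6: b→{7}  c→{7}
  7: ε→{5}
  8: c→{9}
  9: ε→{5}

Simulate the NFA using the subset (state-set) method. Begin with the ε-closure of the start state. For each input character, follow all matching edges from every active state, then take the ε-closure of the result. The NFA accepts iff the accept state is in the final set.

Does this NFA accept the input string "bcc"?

Answer: ACCEPT

Trace:
S₀ = ε-closure({0}) = {0}
'b' @ 1: {1,2}
'c' @ 2: {3,4,6,8}
'c' @ 3: {5,7,9}  [accepting]
final: {5,7,9}; accept 5 in set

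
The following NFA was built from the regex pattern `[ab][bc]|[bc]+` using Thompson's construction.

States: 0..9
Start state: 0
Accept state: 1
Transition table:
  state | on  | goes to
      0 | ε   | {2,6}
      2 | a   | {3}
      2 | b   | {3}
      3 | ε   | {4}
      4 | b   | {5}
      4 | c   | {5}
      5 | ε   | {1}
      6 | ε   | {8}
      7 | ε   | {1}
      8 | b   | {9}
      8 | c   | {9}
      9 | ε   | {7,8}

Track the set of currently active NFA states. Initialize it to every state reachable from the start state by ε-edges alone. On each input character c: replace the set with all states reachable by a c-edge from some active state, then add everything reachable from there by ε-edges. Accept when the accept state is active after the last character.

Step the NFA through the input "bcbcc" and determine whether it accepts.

S₀ = ε-closure({0}) = {0,2,6,8}
'b' @ 1: {1,3,4,7,8,9}  (accept∈set)
'c' @ 2: {1,5,7,8,9}  (accept∈set)
'b' @ 3: {1,7,8,9}  (accept∈set)
'c' @ 4: {1,7,8,9}  (accept∈set)
'c' @ 5: {1,7,8,9}  (accept∈set)
after full input: {1,7,8,9}  (accept=1 in)

Answer: ACCEPT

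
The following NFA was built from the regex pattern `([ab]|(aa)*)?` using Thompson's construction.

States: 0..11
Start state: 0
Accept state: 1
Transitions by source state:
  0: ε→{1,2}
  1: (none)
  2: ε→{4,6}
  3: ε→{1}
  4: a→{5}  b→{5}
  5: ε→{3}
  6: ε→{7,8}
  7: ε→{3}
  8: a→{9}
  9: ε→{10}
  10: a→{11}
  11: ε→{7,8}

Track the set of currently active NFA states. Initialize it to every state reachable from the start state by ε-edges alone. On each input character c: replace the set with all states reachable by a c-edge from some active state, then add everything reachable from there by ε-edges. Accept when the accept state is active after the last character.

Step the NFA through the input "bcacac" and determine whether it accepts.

Answer: REJECT

Steps:
initial (ε-close {0}): {0,1,2,3,4,6,7,8}
'b' @ 1: {1,3,5}  ✓accept
'c' @ 2: {}  — no active states
rest 'acac' ignored (set empty)
final: {}; accept 1 not in set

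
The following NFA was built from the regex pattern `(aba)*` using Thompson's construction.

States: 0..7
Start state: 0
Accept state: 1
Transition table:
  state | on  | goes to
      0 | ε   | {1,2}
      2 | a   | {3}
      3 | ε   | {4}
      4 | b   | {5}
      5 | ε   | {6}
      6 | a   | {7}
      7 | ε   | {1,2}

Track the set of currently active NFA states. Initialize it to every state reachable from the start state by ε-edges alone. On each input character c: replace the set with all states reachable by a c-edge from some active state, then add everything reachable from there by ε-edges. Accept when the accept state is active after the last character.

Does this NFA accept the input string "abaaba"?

start: ε-closure({0}) = {0,1,2}
'a' @ 1: {3,4}
'b' @ 2: {5,6}
'a' @ 3: {1,2,7}  ✓accept
'a' @ 4: {3,4}
'b' @ 5: {5,6}
'a' @ 6: {1,2,7}  ✓accept
final: {1,2,7}; accept 1 in set

Answer: ACCEPT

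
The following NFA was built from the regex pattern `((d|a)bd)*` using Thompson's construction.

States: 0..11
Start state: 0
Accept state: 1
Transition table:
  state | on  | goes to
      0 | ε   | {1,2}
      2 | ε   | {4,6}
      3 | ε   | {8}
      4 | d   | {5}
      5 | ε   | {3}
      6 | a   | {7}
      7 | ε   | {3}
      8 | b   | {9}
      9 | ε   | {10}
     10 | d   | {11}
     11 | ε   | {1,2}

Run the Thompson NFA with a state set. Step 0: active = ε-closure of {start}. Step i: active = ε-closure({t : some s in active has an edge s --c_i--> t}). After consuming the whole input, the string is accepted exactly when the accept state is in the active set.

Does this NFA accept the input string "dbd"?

S₀ = ε-closure({0}) = {0,1,2,4,6}
'd' @ 1: {3,5,8}
'b' @ 2: {9,10}
'd' @ 3: {1,2,4,6,11}  ✓accept
final: {1,2,4,6,11}; accept 1 in set

Answer: ACCEPT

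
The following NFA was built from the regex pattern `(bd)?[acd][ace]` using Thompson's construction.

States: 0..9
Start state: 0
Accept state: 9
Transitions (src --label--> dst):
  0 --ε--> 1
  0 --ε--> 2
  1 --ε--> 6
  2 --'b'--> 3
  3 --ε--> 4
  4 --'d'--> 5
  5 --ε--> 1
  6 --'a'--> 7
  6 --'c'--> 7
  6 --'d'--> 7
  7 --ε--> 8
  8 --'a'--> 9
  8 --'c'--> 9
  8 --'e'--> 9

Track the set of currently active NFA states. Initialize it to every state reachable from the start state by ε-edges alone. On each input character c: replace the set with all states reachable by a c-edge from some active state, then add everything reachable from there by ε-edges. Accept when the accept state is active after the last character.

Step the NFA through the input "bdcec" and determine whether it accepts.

initial (ε-close {0}): {0,1,2,6}
'b' @ 1: {3,4}
'd' @ 2: {1,5,6}
'c' @ 3: {7,8}
'e' @ 4: {9}  [accepting]
'c' @ 5: {}  — no active states
after full input: {}  (accept=9 not in)

Answer: REJECT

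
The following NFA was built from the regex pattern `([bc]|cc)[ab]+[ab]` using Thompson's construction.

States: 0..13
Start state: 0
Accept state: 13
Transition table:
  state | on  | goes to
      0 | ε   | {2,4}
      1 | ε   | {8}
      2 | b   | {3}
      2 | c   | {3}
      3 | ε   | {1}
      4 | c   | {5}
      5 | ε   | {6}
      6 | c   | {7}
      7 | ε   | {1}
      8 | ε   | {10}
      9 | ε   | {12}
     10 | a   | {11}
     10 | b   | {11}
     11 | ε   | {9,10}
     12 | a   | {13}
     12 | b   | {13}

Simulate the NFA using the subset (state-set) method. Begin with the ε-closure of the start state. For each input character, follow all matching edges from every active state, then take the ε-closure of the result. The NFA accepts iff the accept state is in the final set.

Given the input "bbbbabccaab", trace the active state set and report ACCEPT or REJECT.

initial (ε-close {0}): {0,2,4}
'b' @ 1: {1,3,8,10}
'b' @ 2: {9,10,11,12}
'b' @ 3: {9,10,11,12,13}  [accepting]
'b' @ 4: {9,10,11,12,13}  [accepting]
'a' @ 5: {9,10,11,12,13}  [accepting]
'b' @ 6: {9,10,11,12,13}  [accepting]
'c' @ 7: {}  — state set empty
rest 'caab' ignored (set empty)
final: {}; accept 13 not in set

Answer: REJECT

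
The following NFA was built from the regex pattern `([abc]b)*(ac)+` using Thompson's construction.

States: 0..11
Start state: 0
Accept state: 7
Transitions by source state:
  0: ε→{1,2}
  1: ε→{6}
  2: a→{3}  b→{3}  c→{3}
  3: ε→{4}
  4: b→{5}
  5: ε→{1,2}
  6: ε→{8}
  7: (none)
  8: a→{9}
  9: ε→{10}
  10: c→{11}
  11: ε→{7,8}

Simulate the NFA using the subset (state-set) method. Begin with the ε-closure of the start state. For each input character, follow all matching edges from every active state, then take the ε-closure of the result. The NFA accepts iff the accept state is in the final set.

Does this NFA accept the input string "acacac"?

Answer: ACCEPT

Derivation:
initial (ε-close {0}): {0,1,2,6,8}
'a' @ 1: {3,4,9,10}
'c' @ 2: {7,8,11}  (accept∈set)
'a' @ 3: {9,10}
'c' @ 4: {7,8,11}  (accept∈set)
'a' @ 5: {9,10}
'c' @ 6: {7,8,11}  (accept∈set)
end set {7,8,11} — state 7 in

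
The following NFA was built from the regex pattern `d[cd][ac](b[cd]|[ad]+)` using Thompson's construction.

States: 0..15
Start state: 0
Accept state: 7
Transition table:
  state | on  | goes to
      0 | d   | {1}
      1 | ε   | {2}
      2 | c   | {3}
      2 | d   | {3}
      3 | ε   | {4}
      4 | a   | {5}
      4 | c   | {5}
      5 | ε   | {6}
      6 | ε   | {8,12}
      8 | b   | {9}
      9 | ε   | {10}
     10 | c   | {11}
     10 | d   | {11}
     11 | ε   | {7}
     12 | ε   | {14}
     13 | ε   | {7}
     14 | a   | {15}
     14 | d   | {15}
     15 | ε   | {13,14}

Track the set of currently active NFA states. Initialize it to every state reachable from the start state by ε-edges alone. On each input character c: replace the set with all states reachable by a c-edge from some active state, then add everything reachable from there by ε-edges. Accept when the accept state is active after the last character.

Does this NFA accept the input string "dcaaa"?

Answer: ACCEPT

Steps:
start: ε-closure({0}) = {0}
'd' @ 1: {1,2}
'c' @ 2: {3,4}
'a' @ 3: {5,6,8,12,14}
'a' @ 4: {7,13,14,15}  ✓accept
'a' @ 5: {7,13,14,15}  ✓accept
end set {7,13,14,15} — state 7 in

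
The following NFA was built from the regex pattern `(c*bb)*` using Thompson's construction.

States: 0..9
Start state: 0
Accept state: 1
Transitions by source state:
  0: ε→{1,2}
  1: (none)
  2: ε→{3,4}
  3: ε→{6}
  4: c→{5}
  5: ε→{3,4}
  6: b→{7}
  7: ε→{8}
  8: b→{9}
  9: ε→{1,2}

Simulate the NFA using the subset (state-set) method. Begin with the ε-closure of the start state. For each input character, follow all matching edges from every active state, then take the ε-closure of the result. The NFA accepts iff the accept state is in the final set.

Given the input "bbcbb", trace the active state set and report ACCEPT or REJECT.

Answer: ACCEPT

Derivation:
start: ε-closure({0}) = {0,1,2,3,4,6}
'b' @ 1: {7,8}
'b' @ 2: {1,2,3,4,6,9}  [accepting]
'c' @ 3: {3,4,5,6}
'b' @ 4: {7,8}
'b' @ 5: {1,2,3,4,6,9}  [accepting]
end set {1,2,3,4,6,9} — state 1 in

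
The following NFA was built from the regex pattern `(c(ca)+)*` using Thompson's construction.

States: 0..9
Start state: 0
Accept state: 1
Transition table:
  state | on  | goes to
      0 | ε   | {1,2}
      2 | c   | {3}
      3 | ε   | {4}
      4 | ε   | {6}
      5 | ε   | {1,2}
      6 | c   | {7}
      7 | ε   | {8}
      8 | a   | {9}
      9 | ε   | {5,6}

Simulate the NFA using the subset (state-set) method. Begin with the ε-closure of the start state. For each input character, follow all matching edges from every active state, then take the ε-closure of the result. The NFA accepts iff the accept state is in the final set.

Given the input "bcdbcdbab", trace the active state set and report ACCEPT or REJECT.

start: ε-closure({0}) = {0,1,2}
'b' @ 1: {}  — dead — no transitions
rest 'cdbcdbab' ignored (set empty)
final: {}; accept 1 not in set

Answer: REJECT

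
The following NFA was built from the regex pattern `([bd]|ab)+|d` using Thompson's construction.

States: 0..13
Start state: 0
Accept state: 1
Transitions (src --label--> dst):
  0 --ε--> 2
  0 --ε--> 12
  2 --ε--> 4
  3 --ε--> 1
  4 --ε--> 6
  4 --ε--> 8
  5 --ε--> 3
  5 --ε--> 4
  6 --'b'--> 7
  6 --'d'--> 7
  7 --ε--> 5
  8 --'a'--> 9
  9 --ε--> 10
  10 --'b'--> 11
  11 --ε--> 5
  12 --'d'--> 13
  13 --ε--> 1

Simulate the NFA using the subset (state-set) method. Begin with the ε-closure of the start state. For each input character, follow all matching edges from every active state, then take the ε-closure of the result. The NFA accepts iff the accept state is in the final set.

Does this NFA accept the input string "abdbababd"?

Answer: ACCEPT

Steps:
start: ε-closure({0}) = {0,2,4,6,8,12}
'a' @ 1: {9,10}
'b' @ 2: {1,3,4,5,6,8,11}  [accepting]
'd' @ 3: {1,3,4,5,6,7,8}  [accepting]
'b' @ 4: {1,3,4,5,6,7,8}  [accepting]
'a' @ 5: {9,10}
'b' @ 6: {1,3,4,5,6,8,11}  [accepting]
'a' @ 7: {9,10}
'b' @ 8: {1,3,4,5,6,8,11}  [accepting]
'd' @ 9: {1,3,4,5,6,7,8}  [accepting]
after full input: {1,3,4,5,6,7,8}  (accept=1 in)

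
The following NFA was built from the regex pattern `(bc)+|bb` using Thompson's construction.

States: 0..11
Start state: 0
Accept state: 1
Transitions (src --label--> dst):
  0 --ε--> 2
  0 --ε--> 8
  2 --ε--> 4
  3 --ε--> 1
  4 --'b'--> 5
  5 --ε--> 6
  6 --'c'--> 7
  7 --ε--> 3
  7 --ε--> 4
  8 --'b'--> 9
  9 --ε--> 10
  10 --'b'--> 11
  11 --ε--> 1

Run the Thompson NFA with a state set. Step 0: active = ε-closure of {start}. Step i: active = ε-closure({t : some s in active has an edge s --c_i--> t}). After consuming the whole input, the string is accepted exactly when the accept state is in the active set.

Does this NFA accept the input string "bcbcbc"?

S₀ = ε-closure({0}) = {0,2,4,8}
'b' @ 1: {5,6,9,10}
'c' @ 2: {1,3,4,7}  [accepting]
'b' @ 3: {5,6}
'c' @ 4: {1,3,4,7}  [accepting]
'b' @ 5: {5,6}
'c' @ 6: {1,3,4,7}  [accepting]
after full input: {1,3,4,7}  (accept=1 in)

Answer: ACCEPT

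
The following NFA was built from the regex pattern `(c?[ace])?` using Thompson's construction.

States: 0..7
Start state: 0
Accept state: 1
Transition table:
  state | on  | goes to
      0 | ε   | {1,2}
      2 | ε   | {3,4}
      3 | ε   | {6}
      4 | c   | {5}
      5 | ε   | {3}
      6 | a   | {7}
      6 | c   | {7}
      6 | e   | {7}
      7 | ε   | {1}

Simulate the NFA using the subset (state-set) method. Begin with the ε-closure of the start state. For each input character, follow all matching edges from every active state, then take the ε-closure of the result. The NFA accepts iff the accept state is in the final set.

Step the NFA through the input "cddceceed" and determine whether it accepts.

start: ε-closure({0}) = {0,1,2,3,4,6}
'c' @ 1: {1,3,5,6,7}  [accepting]
'd' @ 2: {}  — dead — no transitions
rest 'dceceed' ignored (set empty)
after full input: {}  (accept=1 not in)

Answer: REJECT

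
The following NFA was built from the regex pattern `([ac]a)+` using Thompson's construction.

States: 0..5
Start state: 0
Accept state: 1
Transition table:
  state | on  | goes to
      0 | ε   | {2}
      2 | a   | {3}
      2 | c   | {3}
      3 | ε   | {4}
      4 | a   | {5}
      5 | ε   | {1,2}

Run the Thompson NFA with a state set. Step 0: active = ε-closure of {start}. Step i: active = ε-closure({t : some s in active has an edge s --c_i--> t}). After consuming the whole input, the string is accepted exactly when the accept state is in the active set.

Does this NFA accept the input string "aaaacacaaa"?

Answer: ACCEPT

Steps:
start: ε-closure({0}) = {0,2}
'a' @ 1: {3,4}
'a' @ 2: {1,2,5}  [accepting]
'a' @ 3: {3,4}
'a' @ 4: {1,2,5}  [accepting]
'c' @ 5: {3,4}
'a' @ 6: {1,2,5}  [accepting]
'c' @ 7: {3,4}
'a' @ 8: {1,2,5}  [accepting]
'a' @ 9: {3,4}
'a' @ 10: {1,2,5}  [accepting]
end set {1,2,5} — state 1 in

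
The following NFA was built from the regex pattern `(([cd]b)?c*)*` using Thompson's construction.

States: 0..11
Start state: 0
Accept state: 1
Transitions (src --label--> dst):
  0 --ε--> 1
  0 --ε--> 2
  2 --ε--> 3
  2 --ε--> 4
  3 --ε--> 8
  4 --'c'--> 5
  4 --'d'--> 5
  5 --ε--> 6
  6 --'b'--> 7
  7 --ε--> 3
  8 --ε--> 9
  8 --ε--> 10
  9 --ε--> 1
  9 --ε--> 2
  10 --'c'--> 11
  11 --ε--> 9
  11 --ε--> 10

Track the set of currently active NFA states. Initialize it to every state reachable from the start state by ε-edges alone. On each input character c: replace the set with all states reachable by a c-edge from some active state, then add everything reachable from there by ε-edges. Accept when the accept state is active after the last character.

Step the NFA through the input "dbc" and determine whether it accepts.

Answer: ACCEPT

Steps:
initial (ε-close {0}): {0,1,2,3,4,8,9,10}
'd' @ 1: {5,6}
'b' @ 2: {1,2,3,4,7,8,9,10}  (accept∈set)
'c' @ 3: {1,2,3,4,5,6,8,9,10,11}  (accept∈set)
end set {1,2,3,4,5,6,8,9,10,11} — state 1 in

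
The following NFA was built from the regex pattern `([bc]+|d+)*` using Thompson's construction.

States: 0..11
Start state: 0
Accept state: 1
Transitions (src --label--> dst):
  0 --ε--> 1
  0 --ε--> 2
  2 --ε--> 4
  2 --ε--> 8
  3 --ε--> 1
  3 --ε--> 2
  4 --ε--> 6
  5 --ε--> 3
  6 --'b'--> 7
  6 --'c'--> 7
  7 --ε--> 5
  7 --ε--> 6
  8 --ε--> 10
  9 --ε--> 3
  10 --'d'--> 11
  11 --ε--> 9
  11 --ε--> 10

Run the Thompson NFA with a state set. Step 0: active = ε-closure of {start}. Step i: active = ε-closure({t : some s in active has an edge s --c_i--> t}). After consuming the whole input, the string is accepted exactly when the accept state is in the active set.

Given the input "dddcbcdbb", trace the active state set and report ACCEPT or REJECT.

Answer: ACCEPT

Derivation:
S₀ = ε-closure({0}) = {0,1,2,4,6,8,10}
'd' @ 1: {1,2,3,4,6,8,9,10,11}  (accept∈set)
'd' @ 2: {1,2,3,4,6,8,9,10,11}  (accept∈set)
'd' @ 3: {1,2,3,4,6,8,9,10,11}  (accept∈set)
'c' @ 4: {1,2,3,4,5,6,7,8,10}  (accept∈set)
'b' @ 5: {1,2,3,4,5,6,7,8,10}  (accept∈set)
'c' @ 6: {1,2,3,4,5,6,7,8,10}  (accept∈set)
'd' @ 7: {1,2,3,4,6,8,9,10,11}  (accept∈set)
'b' @ 8: {1,2,3,4,5,6,7,8,10}  (accept∈set)
'b' @ 9: {1,2,3,4,5,6,7,8,10}  (accept∈set)
after full input: {1,2,3,4,5,6,7,8,10}  (accept=1 in)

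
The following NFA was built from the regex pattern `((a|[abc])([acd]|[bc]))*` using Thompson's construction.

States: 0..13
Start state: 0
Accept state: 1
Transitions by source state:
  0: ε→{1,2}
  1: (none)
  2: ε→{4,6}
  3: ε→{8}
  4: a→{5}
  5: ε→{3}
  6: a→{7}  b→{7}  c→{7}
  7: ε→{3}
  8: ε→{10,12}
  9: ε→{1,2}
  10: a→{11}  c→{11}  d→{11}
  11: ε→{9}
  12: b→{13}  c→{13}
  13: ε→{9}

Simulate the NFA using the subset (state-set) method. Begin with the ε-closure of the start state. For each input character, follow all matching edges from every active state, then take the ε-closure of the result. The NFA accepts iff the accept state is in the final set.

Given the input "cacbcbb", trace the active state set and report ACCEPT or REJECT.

Answer: REJECT

Derivation:
initial (ε-close {0}): {0,1,2,4,6}
'c' @ 1: {3,7,8,10,12}
'a' @ 2: {1,2,4,6,9,11}  (accept∈set)
'c' @ 3: {3,7,8,10,12}
'b' @ 4: {1,2,4,6,9,13}  (accept∈set)
'c' @ 5: {3,7,8,10,12}
'b' @ 6: {1,2,4,6,9,13}  (accept∈set)
'b' @ 7: {3,7,8,10,12}
end set {3,7,8,10,12} — state 1 not in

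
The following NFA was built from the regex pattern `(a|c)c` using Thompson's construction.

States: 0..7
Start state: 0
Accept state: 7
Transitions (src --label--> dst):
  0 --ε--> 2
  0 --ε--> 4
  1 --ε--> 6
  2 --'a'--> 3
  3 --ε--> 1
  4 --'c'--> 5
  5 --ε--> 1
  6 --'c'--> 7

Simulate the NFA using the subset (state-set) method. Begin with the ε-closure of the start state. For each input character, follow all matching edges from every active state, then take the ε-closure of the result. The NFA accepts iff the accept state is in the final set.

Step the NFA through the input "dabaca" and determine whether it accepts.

start: ε-closure({0}) = {0,2,4}
'd' @ 1: {}  — dead — no transitions
rest 'abaca' ignored (set empty)
end set {} — state 7 not in

Answer: REJECT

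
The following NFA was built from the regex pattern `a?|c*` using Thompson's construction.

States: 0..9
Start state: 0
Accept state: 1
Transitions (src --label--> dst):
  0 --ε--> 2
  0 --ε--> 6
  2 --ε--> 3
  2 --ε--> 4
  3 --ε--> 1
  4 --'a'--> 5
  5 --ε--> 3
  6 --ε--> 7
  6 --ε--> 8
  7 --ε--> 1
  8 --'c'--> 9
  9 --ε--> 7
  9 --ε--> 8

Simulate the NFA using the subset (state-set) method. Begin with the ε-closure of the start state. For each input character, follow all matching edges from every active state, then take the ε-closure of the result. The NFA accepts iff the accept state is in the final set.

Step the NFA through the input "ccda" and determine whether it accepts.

Answer: REJECT

Trace:
initial (ε-close {0}): {0,1,2,3,4,6,7,8}
'c' @ 1: {1,7,8,9}  [accepting]
'c' @ 2: {1,7,8,9}  [accepting]
'd' @ 3: {}  — state set empty
rest 'a' ignored (set empty)
final: {}; accept 1 not in set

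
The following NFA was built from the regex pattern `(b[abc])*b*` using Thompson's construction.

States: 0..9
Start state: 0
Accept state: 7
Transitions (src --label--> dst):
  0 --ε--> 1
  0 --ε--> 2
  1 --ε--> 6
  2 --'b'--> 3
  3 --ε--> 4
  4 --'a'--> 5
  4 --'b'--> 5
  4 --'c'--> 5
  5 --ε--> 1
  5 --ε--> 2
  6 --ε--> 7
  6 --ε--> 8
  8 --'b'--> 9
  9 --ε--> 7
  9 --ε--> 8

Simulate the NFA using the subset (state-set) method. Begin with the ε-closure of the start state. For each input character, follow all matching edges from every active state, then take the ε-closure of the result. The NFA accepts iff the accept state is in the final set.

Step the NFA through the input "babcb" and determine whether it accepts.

S₀ = ε-closure({0}) = {0,1,2,6,7,8}
'b' @ 1: {3,4,7,8,9}  (accept∈set)
'a' @ 2: {1,2,5,6,7,8}  (accept∈set)
'b' @ 3: {3,4,7,8,9}  (accept∈set)
'c' @ 4: {1,2,5,6,7,8}  (accept∈set)
'b' @ 5: {3,4,7,8,9}  (accept∈set)
end set {3,4,7,8,9} — state 7 in

Answer: ACCEPT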